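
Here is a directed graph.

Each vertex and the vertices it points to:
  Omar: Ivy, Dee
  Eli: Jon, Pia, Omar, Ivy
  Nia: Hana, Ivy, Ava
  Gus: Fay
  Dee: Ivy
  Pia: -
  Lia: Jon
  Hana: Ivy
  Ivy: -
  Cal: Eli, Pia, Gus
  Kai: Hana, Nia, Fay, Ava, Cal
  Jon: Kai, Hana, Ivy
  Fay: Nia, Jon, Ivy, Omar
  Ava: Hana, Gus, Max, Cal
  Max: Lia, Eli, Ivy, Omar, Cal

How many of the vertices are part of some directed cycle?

A vertex is on a directed cycle iff it belongs to a strongly connected component of size ≥ 2 (or has a self-loop).
The vertices on cycles are {Ava, Cal, Eli, Fay, Gus, Jon, Kai, Lia, Max, Nia} — 10 in total.

10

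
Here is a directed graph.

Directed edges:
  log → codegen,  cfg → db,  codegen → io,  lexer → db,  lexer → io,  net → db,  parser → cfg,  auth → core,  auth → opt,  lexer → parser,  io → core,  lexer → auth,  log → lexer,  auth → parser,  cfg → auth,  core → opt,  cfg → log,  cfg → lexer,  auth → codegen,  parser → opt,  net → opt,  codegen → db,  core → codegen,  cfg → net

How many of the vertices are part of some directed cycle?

A vertex is on a directed cycle iff it belongs to a strongly connected component of size ≥ 2 (or has a self-loop).
The vertices on cycles are {io, cfg, log, auth, core, lexer, parser, codegen} — 8 in total.

8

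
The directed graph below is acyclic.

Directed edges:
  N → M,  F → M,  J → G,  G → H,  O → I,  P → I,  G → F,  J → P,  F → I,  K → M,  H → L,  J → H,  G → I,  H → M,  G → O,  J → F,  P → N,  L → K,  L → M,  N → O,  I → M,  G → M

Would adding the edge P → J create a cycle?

Yes

Adding P→J creates a cycle iff J can already reach P.
Path from J: J → P.
So J → … → P → J is a cycle.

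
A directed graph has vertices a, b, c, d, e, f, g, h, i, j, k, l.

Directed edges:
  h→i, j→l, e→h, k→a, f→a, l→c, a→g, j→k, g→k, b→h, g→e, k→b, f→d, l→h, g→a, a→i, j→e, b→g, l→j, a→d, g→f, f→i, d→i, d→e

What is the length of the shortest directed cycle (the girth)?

2

For each vertex v, BFS finds the shortest path from v back to v.
The shortest such closed walk is j → l → j, length 2.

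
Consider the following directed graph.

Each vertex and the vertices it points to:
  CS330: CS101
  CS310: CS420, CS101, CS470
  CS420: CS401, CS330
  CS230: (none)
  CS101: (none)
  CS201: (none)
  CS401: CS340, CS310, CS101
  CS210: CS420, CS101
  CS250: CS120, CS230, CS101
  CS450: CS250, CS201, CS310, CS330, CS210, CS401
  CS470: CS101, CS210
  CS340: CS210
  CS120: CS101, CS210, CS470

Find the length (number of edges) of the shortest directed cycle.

For each vertex v, BFS finds the shortest path from v back to v.
The shortest such closed walk is CS401 → CS310 → CS420 → CS401, length 3.

3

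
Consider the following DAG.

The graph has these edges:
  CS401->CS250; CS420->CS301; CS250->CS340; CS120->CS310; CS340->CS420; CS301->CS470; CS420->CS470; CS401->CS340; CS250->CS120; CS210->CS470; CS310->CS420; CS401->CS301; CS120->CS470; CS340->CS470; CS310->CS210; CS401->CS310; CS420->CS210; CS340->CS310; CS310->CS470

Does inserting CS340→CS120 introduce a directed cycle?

No

Adding CS340→CS120 creates a cycle iff CS120 can already reach CS340.
Explore from CS120: no path reaches CS340. The graph stays acyclic.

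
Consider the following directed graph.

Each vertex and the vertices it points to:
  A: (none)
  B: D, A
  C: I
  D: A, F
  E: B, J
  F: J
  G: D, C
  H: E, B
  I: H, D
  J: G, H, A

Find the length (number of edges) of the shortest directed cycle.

For each vertex v, BFS finds the shortest path from v back to v.
The shortest such closed walk is J → H → E → J, length 3.

3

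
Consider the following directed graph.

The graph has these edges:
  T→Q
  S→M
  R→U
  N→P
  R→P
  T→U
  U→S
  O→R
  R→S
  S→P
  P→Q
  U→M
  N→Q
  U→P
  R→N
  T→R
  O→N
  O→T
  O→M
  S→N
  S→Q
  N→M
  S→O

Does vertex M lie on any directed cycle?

M lies on a cycle iff there is a path from M back to itself.
Exploring from M, it never reaches itself; equivalently, its strongly connected component is a singleton.

No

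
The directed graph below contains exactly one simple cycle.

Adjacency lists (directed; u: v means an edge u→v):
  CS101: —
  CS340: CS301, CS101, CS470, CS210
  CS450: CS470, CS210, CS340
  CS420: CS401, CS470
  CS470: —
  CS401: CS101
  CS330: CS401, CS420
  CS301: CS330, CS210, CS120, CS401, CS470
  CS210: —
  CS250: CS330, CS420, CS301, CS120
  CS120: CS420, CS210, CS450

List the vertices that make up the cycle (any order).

CS120, CS301, CS340, CS450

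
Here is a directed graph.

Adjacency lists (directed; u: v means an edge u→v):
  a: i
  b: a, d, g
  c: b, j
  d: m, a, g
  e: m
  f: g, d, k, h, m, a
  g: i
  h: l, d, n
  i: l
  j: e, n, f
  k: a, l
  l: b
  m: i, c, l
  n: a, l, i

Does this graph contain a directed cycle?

DFS with white/gray/black marking, starting from h:
h gray
  l gray
    b gray
      a gray
        i gray
          i→l: l is gray → back edge
Back edge found, so a cycle exists: l → b → a → i → l.

Yes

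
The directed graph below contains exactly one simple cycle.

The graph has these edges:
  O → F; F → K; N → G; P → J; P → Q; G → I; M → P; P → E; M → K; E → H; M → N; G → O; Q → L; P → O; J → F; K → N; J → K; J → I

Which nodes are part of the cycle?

F, G, K, N, O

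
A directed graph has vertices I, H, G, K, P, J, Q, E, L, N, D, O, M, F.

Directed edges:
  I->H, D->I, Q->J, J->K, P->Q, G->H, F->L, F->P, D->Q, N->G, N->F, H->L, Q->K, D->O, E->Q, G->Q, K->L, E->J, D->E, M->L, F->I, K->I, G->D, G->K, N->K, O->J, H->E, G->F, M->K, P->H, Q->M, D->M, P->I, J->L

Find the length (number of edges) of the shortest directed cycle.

For each vertex v, BFS finds the shortest path from v back to v.
The shortest such closed walk is I → H → E → J → K → I, length 5.

5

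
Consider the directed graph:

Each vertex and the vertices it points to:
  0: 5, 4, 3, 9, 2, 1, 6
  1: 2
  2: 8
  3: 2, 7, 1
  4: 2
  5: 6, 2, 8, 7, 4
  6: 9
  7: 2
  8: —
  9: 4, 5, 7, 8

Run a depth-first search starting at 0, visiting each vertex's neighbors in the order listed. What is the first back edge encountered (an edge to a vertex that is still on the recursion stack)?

9→5

DFS from 0 (visiting each vertex's neighbors in the order listed); mark gray on enter, black on exit:
0 gray
  5 gray
    6 gray
      9 gray
        4 gray
          2 gray
            8 gray
            8 black
          2 black
        4 black
        9→5: 5 is gray → back edge
First back edge: 9 → 5.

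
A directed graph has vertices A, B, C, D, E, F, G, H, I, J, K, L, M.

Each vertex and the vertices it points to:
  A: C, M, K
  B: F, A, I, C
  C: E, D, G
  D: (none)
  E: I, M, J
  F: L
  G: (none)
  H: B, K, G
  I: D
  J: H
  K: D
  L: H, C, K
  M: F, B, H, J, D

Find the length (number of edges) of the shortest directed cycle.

For each vertex v, BFS finds the shortest path from v back to v.
The shortest such closed walk is M → B → A → M, length 3.

3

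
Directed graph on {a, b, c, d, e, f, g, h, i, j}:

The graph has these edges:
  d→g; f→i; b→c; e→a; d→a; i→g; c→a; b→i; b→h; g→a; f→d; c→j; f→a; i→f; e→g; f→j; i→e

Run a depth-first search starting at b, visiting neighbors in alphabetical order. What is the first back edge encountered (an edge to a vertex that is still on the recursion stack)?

f->i

DFS from b (visiting neighbors in alphabetical order); mark gray on enter, black on exit:
b gray
  c gray
    a gray
    a black
    j gray
    j black
  c black
  h gray
  h black
  i gray
    e gray
      e→a: a black — skip
      g gray
        g→a: a black — skip
      g black
    e black
    f gray
      f→a: a black — skip
      d gray
        d→a: a black — skip
        d→g: g black — skip
      d black
      f→i: i is gray → back edge
First back edge: f → i.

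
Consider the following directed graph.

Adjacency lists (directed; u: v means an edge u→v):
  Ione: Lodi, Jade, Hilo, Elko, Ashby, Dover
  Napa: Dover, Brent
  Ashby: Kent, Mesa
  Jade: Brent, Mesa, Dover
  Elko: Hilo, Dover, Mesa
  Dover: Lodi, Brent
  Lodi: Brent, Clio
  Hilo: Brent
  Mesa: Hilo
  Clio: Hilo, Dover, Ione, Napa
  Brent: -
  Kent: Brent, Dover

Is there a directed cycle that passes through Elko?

Yes

Elko is on a cycle iff Elko can reach itself via ≥1 edge.
Elko → Dover → Lodi → Clio → Ione → Elko — yes.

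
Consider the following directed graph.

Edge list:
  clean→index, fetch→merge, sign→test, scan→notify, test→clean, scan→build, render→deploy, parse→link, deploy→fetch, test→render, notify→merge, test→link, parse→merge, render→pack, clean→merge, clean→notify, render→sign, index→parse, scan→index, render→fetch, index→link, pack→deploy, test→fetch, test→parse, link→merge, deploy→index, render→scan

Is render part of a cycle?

render is on a cycle iff render can reach itself via ≥1 edge.
render → sign → test → render — yes.

Yes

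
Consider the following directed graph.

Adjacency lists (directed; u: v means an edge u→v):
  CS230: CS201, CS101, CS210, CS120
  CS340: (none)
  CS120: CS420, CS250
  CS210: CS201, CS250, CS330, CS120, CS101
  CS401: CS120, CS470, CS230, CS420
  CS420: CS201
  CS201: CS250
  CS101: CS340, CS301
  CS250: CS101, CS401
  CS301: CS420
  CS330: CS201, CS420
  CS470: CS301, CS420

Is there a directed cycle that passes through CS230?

CS230 is on a cycle iff CS230 can reach itself via ≥1 edge.
CS230 → CS201 → CS250 → CS401 → CS230 — yes.

Yes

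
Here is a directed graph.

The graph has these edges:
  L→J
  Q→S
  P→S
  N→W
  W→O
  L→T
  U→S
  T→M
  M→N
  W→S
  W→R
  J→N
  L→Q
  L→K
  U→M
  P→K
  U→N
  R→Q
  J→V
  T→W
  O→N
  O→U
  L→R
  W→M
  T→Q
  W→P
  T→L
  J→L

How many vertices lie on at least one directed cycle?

8

A vertex is on a directed cycle iff it belongs to a strongly connected component of size ≥ 2 (or has a self-loop).
The vertices on cycles are {J, L, M, N, O, T, U, W} — 8 in total.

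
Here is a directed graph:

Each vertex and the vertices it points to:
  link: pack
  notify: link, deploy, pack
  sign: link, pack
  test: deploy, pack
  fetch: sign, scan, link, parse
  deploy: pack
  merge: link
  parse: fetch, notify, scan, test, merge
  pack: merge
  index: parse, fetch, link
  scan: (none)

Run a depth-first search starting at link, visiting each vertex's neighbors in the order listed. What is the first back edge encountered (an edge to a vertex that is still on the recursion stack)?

merge→link

DFS from link (visiting each vertex's neighbors in the order listed); mark gray on enter, black on exit:
link gray
  pack gray
    merge gray
      merge→link: link is gray → back edge
First back edge: merge → link.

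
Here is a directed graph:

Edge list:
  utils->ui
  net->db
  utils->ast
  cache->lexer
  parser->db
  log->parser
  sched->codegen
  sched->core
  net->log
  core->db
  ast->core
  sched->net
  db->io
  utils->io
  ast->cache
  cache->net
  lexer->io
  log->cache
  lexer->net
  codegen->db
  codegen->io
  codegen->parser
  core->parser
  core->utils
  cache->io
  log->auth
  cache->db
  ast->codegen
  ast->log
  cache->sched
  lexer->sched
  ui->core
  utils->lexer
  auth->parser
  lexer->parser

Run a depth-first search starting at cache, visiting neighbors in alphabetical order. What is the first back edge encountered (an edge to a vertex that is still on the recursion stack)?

log->cache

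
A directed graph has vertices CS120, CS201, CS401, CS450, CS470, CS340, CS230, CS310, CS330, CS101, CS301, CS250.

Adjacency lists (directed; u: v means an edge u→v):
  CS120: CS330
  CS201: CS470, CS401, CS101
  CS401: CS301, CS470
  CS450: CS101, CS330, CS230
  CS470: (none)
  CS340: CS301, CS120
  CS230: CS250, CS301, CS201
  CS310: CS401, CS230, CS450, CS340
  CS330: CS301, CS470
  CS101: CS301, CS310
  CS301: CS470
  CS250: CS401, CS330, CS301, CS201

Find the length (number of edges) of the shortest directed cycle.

3

For each vertex v, BFS finds the shortest path from v back to v.
The shortest such closed walk is CS310 → CS450 → CS101 → CS310, length 3.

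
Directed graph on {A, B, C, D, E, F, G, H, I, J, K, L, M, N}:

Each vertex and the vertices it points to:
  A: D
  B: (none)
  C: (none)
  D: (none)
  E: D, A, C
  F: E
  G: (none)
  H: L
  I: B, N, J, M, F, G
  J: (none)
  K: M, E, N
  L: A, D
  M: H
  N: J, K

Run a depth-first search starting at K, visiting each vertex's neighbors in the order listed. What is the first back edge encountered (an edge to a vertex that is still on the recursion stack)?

DFS from K (visiting each vertex's neighbors in the order listed); mark gray on enter, black on exit:
K gray
  M gray
    H gray
      L gray
        A gray
          D gray
          D black
        A black
        L→D: D black — skip
      L black
    H black
  M black
  E gray
    E→D: D black — skip
    E→A: A black — skip
    C gray
    C black
  E black
  N gray
    J gray
    J black
    N→K: K is gray → back edge
First back edge: N → K.

N->K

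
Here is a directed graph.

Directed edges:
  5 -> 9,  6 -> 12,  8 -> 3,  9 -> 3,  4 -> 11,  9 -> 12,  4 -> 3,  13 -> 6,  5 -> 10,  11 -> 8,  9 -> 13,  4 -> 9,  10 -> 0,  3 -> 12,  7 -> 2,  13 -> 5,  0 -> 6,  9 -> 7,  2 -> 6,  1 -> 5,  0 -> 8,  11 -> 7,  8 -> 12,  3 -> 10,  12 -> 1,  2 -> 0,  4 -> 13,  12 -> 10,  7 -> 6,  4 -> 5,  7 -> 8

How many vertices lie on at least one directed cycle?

A vertex is on a directed cycle iff it belongs to a strongly connected component of size ≥ 2 (or has a self-loop).
The vertices on cycles are {0, 1, 2, 3, 5, 6, 7, 8, 9, 10, 12, 13} — 12 in total.

12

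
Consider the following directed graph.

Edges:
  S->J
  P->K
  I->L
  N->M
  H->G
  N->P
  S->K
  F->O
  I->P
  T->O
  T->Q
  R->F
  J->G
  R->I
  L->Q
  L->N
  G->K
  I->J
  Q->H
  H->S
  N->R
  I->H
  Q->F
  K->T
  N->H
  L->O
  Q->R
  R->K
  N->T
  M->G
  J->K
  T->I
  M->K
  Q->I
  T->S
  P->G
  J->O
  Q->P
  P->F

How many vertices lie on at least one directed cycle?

13

A vertex is on a directed cycle iff it belongs to a strongly connected component of size ≥ 2 (or has a self-loop).
The vertices on cycles are {G, H, I, J, K, L, M, N, P, Q, R, S, T} — 13 in total.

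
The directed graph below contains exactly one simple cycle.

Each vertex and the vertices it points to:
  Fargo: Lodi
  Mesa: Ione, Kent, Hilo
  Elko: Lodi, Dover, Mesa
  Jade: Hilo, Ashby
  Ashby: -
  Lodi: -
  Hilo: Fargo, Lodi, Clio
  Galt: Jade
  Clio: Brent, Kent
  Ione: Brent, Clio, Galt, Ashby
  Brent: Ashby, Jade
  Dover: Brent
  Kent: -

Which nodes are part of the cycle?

DFS with gray/black marking from Hilo:
Hilo gray
  Fargo gray
    Lodi gray
    Lodi black
  Fargo black
  Hilo→Lodi: Lodi black — skip
  Clio gray
    Brent gray
      Ashby gray
      Ashby black
      Jade gray
        Jade→Hilo: Hilo is gray → back edge
Back edge closes the cycle Hilo → Clio → Brent → Jade → Hilo; its vertices are {Clio, Hilo, Jade, Brent}.

Clio, Hilo, Jade, Brent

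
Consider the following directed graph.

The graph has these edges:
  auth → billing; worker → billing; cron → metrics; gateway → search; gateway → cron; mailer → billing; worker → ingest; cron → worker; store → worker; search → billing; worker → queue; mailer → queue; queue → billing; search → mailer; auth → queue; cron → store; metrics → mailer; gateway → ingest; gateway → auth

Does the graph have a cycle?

No

DFS with white/gray/black marking, starting from store:
store gray
  worker gray
    billing gray
    billing black
    ingest gray
    ingest black
    queue gray
      queue→billing: billing black — skip
    queue black
  worker black
store black
cron gray
  cron→worker: worker black — skip
  metrics gray
    mailer gray
      mailer→queue: queue black — skip
      mailer→billing: billing black — skip
    mailer black
  metrics black
  cron→store: store black — skip
cron black
search gray
  search→mailer: mailer black — skip
  search→billing: billing black — skip
search black
gateway gray
  gateway→search: search black — skip
  auth gray
    auth→billing: billing black — skip
    auth→queue: queue black — skip
  auth black
  gateway→ingest: ingest black — skip
  gateway→cron: cron black — skip
gateway black
Every edge goes to a white or black vertex — no back edge, so the graph is acyclic.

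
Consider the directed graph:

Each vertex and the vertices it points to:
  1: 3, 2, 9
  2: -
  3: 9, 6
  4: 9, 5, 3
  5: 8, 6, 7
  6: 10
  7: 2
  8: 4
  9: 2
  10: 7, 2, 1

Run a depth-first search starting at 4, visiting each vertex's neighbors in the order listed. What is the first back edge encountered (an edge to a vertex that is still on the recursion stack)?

8->4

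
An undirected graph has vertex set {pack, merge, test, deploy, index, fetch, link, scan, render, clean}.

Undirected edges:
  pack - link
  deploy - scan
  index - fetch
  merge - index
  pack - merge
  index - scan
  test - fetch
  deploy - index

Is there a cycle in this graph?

Yes

DFS, tracking each vertex's parent; an edge to a visited non-parent vertex closes a cycle.
Start from render:
visit render (parent –)
visit pack (parent –)
  visit merge (parent pack)
    visit index (parent merge)
      visit fetch (parent index)
        fetch–index: parent, skip
        visit test (parent fetch)
          test–fetch: parent, skip
      index–merge: parent, skip
      visit deploy (parent index)
        visit scan (parent deploy)
          scan–index: index visited and ≠ parent → cycle
Cycle: index – deploy – scan – index.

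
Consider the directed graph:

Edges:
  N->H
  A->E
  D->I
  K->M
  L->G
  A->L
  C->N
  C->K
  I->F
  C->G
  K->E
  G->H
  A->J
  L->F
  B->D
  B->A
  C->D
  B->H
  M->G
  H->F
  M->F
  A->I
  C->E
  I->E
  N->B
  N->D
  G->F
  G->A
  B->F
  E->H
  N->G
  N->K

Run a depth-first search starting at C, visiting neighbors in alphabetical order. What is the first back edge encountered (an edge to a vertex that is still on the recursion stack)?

L->G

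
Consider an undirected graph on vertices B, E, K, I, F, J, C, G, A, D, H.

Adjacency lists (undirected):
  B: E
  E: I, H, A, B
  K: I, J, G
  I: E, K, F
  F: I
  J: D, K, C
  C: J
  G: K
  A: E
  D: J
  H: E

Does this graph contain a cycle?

No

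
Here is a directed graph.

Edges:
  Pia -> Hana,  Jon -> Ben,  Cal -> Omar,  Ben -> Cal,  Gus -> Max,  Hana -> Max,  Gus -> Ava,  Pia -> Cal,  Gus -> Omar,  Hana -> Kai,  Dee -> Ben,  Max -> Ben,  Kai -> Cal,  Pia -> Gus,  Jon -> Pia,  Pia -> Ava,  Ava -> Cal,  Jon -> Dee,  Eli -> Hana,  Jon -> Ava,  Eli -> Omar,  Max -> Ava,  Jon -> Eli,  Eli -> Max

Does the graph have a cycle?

No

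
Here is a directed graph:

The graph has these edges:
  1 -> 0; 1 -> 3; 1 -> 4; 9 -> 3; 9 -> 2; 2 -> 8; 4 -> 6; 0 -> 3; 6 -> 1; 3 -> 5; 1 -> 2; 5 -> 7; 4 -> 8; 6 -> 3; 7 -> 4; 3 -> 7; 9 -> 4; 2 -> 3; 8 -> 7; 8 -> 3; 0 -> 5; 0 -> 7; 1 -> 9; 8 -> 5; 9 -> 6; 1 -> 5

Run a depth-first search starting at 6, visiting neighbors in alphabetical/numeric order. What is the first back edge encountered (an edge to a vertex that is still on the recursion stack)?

4→6

DFS from 6 (visiting neighbors in alphabetical/numeric order); mark gray on enter, black on exit:
6 gray
  1 gray
    0 gray
      3 gray
        5 gray
          7 gray
            4 gray
              4→6: 6 is gray → back edge
First back edge: 4 → 6.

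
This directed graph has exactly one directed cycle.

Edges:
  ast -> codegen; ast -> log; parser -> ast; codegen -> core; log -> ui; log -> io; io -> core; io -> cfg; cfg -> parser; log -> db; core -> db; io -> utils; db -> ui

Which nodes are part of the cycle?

io, ast, cfg, log, parser

DFS with gray/black marking from ast:
ast gray
  codegen gray
    core gray
      db gray
        ui gray
        ui black
      db black
    core black
  codegen black
  log gray
    log→db: db black — skip
    io gray
      utils gray
      utils black
      cfg gray
        parser gray
          parser→ast: ast is gray → back edge
Back edge closes the cycle ast → log → io → cfg → parser → ast; its vertices are {io, ast, cfg, log, parser}.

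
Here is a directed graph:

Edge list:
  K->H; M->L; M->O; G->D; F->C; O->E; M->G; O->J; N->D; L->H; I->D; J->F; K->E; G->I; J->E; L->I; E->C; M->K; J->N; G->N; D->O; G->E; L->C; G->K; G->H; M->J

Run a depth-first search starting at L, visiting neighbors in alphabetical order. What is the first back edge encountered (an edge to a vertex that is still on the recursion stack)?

N->D

DFS from L (visiting neighbors in alphabetical order); mark gray on enter, black on exit:
L gray
  C gray
  C black
  H gray
  H black
  I gray
    D gray
      O gray
        E gray
          E→C: C black — skip
        E black
        J gray
          J→E: E black — skip
          F gray
            F→C: C black — skip
          F black
          N gray
            N→D: D is gray → back edge
First back edge: N → D.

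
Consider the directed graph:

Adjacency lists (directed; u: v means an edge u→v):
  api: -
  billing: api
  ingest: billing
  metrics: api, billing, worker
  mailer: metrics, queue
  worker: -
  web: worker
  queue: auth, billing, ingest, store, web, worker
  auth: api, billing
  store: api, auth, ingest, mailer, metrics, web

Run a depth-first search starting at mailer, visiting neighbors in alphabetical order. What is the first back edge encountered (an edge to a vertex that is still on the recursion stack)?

store->mailer

DFS from mailer (visiting neighbors in alphabetical order); mark gray on enter, black on exit:
mailer gray
  metrics gray
    api gray
    api black
    billing gray
      billing→api: api black — skip
    billing black
    worker gray
    worker black
  metrics black
  queue gray
    auth gray
      auth→api: api black — skip
      auth→billing: billing black — skip
    auth black
    queue→billing: billing black — skip
    ingest gray
      ingest→billing: billing black — skip
    ingest black
    store gray
      store→api: api black — skip
      store→auth: auth black — skip
      store→ingest: ingest black — skip
      store→mailer: mailer is gray → back edge
First back edge: store → mailer.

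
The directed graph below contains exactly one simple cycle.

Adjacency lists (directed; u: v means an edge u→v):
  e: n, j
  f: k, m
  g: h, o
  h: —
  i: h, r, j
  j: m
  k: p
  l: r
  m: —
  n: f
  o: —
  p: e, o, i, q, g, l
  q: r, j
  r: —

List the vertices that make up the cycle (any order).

DFS with gray/black marking from p:
p gray
  e gray
    n gray
      f gray
        k gray
          k→p: p is gray → back edge
Back edge closes the cycle p → e → n → f → k → p; its vertices are {e, f, k, n, p}.

e, f, k, n, p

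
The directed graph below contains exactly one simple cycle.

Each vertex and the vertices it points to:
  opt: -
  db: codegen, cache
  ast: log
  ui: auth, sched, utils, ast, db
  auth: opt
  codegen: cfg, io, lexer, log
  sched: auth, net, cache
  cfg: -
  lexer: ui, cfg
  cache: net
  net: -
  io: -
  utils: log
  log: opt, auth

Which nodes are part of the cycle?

DFS with gray/black marking from ui:
ui gray
  auth gray
    opt gray
    opt black
  auth black
  sched gray
    sched→auth: auth black — skip
    net gray
    net black
    cache gray
      cache→net: net black — skip
    cache black
  sched black
  utils gray
    log gray
      log→opt: opt black — skip
      log→auth: auth black — skip
    log black
  utils black
  ast gray
    ast→log: log black — skip
  ast black
  db gray
    codegen gray
      cfg gray
      cfg black
      io gray
      io black
      lexer gray
        lexer→ui: ui is gray → back edge
Back edge closes the cycle ui → db → codegen → lexer → ui; its vertices are {db, ui, lexer, codegen}.

db, ui, lexer, codegen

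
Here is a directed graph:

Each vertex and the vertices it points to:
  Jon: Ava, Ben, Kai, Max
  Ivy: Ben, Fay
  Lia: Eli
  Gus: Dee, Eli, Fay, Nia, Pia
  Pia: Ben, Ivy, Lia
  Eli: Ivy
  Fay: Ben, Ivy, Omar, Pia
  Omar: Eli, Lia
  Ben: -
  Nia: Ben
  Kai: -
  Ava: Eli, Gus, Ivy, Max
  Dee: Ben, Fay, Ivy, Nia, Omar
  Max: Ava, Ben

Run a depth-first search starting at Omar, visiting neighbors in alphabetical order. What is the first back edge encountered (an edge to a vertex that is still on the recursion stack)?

DFS from Omar (visiting neighbors in alphabetical order); mark gray on enter, black on exit:
Omar gray
  Eli gray
    Ivy gray
      Ben gray
      Ben black
      Fay gray
        Fay→Ben: Ben black — skip
        Fay→Ivy: Ivy is gray → back edge
First back edge: Fay → Ivy.

Fay→Ivy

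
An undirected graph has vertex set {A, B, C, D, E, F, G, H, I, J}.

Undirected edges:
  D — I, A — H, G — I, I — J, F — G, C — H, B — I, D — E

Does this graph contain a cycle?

No

DFS, tracking each vertex's parent; an edge to a visited non-parent vertex closes a cycle.
Start from H:
visit H (parent –)
  visit A (parent H)
    A–H: parent, skip
  visit C (parent H)
    C–H: parent, skip
visit B (parent –)
  visit I (parent B)
    visit D (parent I)
      D–I: parent, skip
      visit E (parent D)
        E–D: parent, skip
    I–B: parent, skip
    visit G (parent I)
      visit F (parent G)
        F–G: parent, skip
      G–I: parent, skip
    visit J (parent I)
      J–I: parent, skip
No non-parent visited neighbor found — the graph is a forest.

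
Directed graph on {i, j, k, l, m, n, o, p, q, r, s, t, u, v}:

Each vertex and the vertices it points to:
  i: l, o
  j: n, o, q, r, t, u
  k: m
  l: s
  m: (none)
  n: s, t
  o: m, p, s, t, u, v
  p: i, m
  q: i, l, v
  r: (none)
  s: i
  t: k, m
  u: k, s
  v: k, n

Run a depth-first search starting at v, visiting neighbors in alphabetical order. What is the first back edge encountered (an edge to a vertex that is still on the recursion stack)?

l->s

DFS from v (visiting neighbors in alphabetical order); mark gray on enter, black on exit:
v gray
  k gray
    m gray
    m black
  k black
  n gray
    s gray
      i gray
        l gray
          l→s: s is gray → back edge
First back edge: l → s.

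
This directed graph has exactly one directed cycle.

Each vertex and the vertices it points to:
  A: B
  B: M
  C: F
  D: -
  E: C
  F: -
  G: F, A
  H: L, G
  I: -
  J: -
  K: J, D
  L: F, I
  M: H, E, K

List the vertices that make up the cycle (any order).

A, B, G, H, M

DFS with gray/black marking from B:
B gray
  M gray
    H gray
      L gray
        F gray
        F black
        I gray
        I black
      L black
      G gray
        G→F: F black — skip
        A gray
          A→B: B is gray → back edge
Back edge closes the cycle B → M → H → G → A → B; its vertices are {A, B, G, H, M}.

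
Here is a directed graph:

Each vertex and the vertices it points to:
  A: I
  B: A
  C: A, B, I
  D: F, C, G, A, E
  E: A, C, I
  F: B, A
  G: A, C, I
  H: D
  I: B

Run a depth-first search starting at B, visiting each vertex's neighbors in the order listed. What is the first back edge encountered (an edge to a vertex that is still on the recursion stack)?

I->B

DFS from B (visiting each vertex's neighbors in the order listed); mark gray on enter, black on exit:
B gray
  A gray
    I gray
      I→B: B is gray → back edge
First back edge: I → B.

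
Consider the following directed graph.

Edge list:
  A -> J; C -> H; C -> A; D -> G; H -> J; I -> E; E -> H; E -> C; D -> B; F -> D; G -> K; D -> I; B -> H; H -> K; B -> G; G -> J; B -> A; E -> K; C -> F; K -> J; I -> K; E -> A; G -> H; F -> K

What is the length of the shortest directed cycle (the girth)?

5

For each vertex v, BFS finds the shortest path from v back to v.
The shortest such closed walk is D → I → E → C → F → D, length 5.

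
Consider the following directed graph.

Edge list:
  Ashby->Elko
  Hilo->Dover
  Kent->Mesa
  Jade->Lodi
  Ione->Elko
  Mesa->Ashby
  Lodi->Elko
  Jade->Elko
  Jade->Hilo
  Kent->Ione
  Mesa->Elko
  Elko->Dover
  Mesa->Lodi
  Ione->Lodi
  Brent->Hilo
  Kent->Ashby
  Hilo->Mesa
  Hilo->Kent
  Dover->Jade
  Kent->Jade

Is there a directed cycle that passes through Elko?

Yes

Elko is on a cycle iff Elko can reach itself via ≥1 edge.
Elko → Dover → Jade → Elko — yes.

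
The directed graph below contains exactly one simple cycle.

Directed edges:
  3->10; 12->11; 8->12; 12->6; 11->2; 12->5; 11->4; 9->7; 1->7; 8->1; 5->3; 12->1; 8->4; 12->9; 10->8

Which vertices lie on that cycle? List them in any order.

DFS with gray/black marking from 8:
8 gray
  12 gray
    9 gray
      7 gray
      7 black
    9 black
    1 gray
      1→7: 7 black — skip
    1 black
    11 gray
      4 gray
      4 black
      2 gray
      2 black
    11 black
    5 gray
      3 gray
        10 gray
          10→8: 8 is gray → back edge
Back edge closes the cycle 8 → 12 → 5 → 3 → 10 → 8; its vertices are {3, 5, 8, 10, 12}.

3, 5, 8, 10, 12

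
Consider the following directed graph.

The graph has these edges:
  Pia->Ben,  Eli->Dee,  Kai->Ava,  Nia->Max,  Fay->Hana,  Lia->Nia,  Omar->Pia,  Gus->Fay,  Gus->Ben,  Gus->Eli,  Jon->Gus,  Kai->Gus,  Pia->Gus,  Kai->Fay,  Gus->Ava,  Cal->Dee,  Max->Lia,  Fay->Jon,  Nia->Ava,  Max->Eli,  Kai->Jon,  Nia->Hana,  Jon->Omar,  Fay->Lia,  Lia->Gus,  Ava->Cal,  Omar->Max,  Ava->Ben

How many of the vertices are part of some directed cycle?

8

A vertex is on a directed cycle iff it belongs to a strongly connected component of size ≥ 2 (or has a self-loop).
The vertices on cycles are {Fay, Gus, Jon, Lia, Max, Nia, Pia, Omar} — 8 in total.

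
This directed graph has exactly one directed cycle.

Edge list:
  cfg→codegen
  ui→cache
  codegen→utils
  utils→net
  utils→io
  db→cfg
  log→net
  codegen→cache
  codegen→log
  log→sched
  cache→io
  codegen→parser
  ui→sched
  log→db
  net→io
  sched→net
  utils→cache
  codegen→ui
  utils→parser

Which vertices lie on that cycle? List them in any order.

db, cfg, log, codegen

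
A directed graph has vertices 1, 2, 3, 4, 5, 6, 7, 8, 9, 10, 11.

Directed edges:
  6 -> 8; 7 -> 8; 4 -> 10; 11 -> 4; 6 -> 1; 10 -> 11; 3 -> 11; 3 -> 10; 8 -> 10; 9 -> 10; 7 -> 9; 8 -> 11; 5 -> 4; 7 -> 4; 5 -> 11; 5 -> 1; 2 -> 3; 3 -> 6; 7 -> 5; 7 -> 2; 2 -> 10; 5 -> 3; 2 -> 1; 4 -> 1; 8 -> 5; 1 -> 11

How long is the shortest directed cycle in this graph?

3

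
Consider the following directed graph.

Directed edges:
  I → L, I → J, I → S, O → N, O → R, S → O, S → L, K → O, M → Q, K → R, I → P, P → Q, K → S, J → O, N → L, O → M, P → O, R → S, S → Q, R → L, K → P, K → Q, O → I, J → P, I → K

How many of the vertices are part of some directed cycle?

7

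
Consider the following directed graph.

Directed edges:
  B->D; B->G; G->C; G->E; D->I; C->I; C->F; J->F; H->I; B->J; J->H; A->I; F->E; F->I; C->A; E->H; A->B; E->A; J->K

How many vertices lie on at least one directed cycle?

7

A vertex is on a directed cycle iff it belongs to a strongly connected component of size ≥ 2 (or has a self-loop).
The vertices on cycles are {A, B, C, E, F, G, J} — 7 in total.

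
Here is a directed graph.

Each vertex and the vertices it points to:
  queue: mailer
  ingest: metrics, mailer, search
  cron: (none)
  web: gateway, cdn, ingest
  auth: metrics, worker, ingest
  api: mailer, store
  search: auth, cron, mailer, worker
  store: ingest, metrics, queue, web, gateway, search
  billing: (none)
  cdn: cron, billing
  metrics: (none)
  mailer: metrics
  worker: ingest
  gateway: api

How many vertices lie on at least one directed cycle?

A vertex is on a directed cycle iff it belongs to a strongly connected component of size ≥ 2 (or has a self-loop).
The vertices on cycles are {api, web, auth, store, ingest, search, worker, gateway} — 8 in total.

8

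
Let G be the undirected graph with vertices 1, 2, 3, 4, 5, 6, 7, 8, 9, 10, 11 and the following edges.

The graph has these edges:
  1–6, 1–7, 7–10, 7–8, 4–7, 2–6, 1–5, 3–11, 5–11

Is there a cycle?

DFS, tracking each vertex's parent; an edge to a visited non-parent vertex closes a cycle.
Start from 3:
visit 3 (parent –)
  visit 11 (parent 3)
    11–3: parent, skip
    visit 5 (parent 11)
      visit 1 (parent 5)
        visit 6 (parent 1)
          6–1: parent, skip
          visit 2 (parent 6)
            2–6: parent, skip
        visit 7 (parent 1)
          visit 10 (parent 7)
            10–7: parent, skip
          7–1: parent, skip
          visit 8 (parent 7)
            8–7: parent, skip
          visit 4 (parent 7)
            4–7: parent, skip
        1–5: parent, skip
      5–11: parent, skip
visit 9 (parent –)
No non-parent visited neighbor found — the graph is a forest.

No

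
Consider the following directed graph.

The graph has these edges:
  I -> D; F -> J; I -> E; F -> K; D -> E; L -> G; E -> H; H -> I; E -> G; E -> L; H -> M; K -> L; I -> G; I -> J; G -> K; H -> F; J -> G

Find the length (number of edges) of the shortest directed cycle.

3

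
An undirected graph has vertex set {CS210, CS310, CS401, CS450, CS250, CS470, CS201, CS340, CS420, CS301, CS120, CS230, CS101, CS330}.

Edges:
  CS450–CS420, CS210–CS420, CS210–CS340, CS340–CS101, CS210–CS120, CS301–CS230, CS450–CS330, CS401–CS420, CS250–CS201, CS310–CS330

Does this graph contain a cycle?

DFS, tracking each vertex's parent; an edge to a visited non-parent vertex closes a cycle.
Start from CS420:
visit CS420 (parent –)
  visit CS450 (parent CS420)
    visit CS330 (parent CS450)
      visit CS310 (parent CS330)
        CS310–CS330: parent, skip
      CS330–CS450: parent, skip
    CS450–CS420: parent, skip
  visit CS401 (parent CS420)
    CS401–CS420: parent, skip
  visit CS210 (parent CS420)
    visit CS120 (parent CS210)
      CS120–CS210: parent, skip
    visit CS340 (parent CS210)
      CS340–CS210: parent, skip
      visit CS101 (parent CS340)
        CS101–CS340: parent, skip
    CS210–CS420: parent, skip
visit CS250 (parent –)
  visit CS201 (parent CS250)
    CS201–CS250: parent, skip
visit CS470 (parent –)
visit CS301 (parent –)
  visit CS230 (parent CS301)
    CS230–CS301: parent, skip
No non-parent visited neighbor found — the graph is a forest.

No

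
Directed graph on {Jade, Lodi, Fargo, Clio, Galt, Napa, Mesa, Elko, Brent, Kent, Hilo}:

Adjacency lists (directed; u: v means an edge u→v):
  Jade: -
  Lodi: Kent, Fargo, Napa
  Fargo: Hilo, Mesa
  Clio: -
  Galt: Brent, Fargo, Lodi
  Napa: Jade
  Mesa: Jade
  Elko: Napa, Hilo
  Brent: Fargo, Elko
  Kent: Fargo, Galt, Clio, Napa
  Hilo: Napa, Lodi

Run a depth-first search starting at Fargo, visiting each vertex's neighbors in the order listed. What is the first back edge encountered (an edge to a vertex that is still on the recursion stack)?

DFS from Fargo (visiting each vertex's neighbors in the order listed); mark gray on enter, black on exit:
Fargo gray
  Hilo gray
    Napa gray
      Jade gray
      Jade black
    Napa black
    Lodi gray
      Kent gray
        Kent→Fargo: Fargo is gray → back edge
First back edge: Kent → Fargo.

Kent->Fargo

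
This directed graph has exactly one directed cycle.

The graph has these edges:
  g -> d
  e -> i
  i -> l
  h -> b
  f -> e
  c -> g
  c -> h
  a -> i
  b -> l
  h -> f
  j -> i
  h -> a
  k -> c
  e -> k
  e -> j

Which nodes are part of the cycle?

DFS with gray/black marking from e:
e gray
  i gray
    l gray
    l black
  i black
  j gray
    j→i: i black — skip
  j black
  k gray
    c gray
      h gray
        a gray
          a→i: i black — skip
        a black
        b gray
          b→l: l black — skip
        b black
        f gray
          f→e: e is gray → back edge
Back edge closes the cycle e → k → c → h → f → e; its vertices are {c, e, f, h, k}.

c, e, f, h, k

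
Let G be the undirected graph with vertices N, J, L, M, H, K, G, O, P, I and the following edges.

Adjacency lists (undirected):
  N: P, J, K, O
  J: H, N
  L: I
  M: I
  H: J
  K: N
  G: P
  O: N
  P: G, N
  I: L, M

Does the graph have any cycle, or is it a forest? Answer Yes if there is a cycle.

DFS, tracking each vertex's parent; an edge to a visited non-parent vertex closes a cycle.
Start from N:
visit N (parent –)
  visit P (parent N)
    visit G (parent P)
      G–P: parent, skip
    P–N: parent, skip
  visit J (parent N)
    visit H (parent J)
      H–J: parent, skip
    J–N: parent, skip
  visit K (parent N)
    K–N: parent, skip
  visit O (parent N)
    O–N: parent, skip
visit L (parent –)
  visit I (parent L)
    I–L: parent, skip
    visit M (parent I)
      M–I: parent, skip
No non-parent visited neighbor found — the graph is a forest.

No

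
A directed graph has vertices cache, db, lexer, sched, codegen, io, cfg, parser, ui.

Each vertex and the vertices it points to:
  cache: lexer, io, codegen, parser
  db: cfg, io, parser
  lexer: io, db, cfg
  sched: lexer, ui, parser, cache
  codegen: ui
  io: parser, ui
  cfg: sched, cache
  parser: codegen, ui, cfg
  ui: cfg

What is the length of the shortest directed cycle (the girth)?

3

For each vertex v, BFS finds the shortest path from v back to v.
The shortest such closed walk is sched → parser → cfg → sched, length 3.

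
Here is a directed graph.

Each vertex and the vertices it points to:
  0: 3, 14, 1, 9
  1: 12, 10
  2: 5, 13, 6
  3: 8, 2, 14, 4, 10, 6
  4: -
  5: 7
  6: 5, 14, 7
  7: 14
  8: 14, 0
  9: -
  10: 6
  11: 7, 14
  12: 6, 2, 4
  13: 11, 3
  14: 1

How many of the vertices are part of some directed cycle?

13

A vertex is on a directed cycle iff it belongs to a strongly connected component of size ≥ 2 (or has a self-loop).
The vertices on cycles are {0, 1, 2, 3, 5, 6, 7, 8, 10, 11, 12, 13, 14} — 13 in total.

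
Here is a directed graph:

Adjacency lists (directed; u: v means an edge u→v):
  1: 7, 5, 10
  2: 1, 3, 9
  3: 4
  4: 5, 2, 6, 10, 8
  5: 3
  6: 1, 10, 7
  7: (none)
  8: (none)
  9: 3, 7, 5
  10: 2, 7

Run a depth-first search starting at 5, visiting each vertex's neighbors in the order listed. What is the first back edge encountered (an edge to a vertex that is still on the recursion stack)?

DFS from 5 (visiting each vertex's neighbors in the order listed); mark gray on enter, black on exit:
5 gray
  3 gray
    4 gray
      4→5: 5 is gray → back edge
First back edge: 4 → 5.

4->5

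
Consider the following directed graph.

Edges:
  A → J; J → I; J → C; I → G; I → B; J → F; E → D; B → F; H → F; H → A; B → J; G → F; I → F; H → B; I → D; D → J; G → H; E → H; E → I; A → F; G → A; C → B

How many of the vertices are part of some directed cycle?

A vertex is on a directed cycle iff it belongs to a strongly connected component of size ≥ 2 (or has a self-loop).
The vertices on cycles are {A, B, C, D, G, H, I, J} — 8 in total.

8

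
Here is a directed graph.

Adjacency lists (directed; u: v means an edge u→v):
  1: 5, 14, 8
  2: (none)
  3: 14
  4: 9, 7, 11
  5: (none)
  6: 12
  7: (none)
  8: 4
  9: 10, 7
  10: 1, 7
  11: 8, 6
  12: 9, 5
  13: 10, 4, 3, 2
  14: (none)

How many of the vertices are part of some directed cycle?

8

A vertex is on a directed cycle iff it belongs to a strongly connected component of size ≥ 2 (or has a self-loop).
The vertices on cycles are {1, 4, 6, 8, 9, 10, 11, 12} — 8 in total.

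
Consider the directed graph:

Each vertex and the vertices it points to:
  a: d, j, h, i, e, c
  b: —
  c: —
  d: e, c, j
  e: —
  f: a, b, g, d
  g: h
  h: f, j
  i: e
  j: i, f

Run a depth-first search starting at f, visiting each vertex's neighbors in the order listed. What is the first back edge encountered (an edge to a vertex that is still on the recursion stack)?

DFS from f (visiting each vertex's neighbors in the order listed); mark gray on enter, black on exit:
f gray
  a gray
    d gray
      e gray
      e black
      c gray
      c black
      j gray
        i gray
          i→e: e black — skip
        i black
        j→f: f is gray → back edge
First back edge: j → f.

j→f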